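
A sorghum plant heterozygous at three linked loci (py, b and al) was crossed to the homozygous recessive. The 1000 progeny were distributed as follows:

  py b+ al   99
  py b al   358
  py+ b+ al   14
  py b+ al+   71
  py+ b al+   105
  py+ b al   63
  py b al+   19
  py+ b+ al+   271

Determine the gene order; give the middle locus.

The two most frequent reciprocal classes, py b al and py+ b+ al+, are the parental types, so the F1 was py b al / py+ b+ al+.
The two rarest classes, py b al+ and py+ b+ al, are the double crossovers. Comparing them with the parentals, only the al allele has switched, so al is the middle locus and the order is py – al – b.

al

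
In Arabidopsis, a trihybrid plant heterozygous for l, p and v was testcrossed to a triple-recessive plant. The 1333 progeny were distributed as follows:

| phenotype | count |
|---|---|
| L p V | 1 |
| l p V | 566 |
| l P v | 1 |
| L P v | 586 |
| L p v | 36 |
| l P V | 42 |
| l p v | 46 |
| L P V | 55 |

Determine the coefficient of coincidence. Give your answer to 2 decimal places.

The two most frequent reciprocal classes, L P v and l p V, are the parental types, so the F1 was L P v / l p V.
The two rarest classes, l P v and L p V, are the double crossovers. Comparing them with the parentals, only the l allele has switched, so l is the middle locus and the order is p – l – v.
p–l: (78 + 2)/1333 = 0.0600; l–v: (101 + 2)/1333 = 0.0773.
Expected DCO frequency = 0.0600 × 0.0773 ≈ 0.00464; observed = 2/1333 ≈ 0.00150.
Coefficient of coincidence = 0.00150/0.00464 ≈ 0.32.

0.32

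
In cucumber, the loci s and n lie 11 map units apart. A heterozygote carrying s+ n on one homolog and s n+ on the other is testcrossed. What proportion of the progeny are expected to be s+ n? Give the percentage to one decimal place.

44.5%

A map distance of 11 map units corresponds to a recombination frequency of 0.110.
The F1 is s+ n / s n+, so s+ n is a parental gamete class with expected frequency (1 − r)/2 = 0.890/2 = 0.4450.
That is 0.4450 = 44.5% of the progeny.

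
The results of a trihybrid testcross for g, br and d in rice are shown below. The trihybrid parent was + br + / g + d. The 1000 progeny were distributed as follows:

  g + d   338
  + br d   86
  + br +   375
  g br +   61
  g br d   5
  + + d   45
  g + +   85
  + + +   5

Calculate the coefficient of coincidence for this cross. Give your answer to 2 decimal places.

0.48

The two rarest classes, + + + and g br d, are the double crossovers. Comparing them with the parentals, only the br allele has switched, so br is the middle locus and the order is d – br – g.
d–br: (171 + 10)/1000 = 0.1810; br–g: (106 + 10)/1000 = 0.1160.
Expected DCO frequency = 0.1810 × 0.1160 ≈ 0.02100; observed = 10/1000 ≈ 0.01000.
Coefficient of coincidence = 0.01000/0.02100 ≈ 0.48.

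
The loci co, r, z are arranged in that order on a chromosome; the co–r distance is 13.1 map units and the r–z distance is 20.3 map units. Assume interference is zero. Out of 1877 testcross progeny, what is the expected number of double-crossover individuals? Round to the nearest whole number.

Map distances give recombination frequencies of 0.131 and 0.203 for the two intervals.
With no interference, expected double-crossover frequency = 0.131 × 0.203 = 0.02659.
Expected number = 0.02659 × 1877 = 49.92 ≈ 50.

50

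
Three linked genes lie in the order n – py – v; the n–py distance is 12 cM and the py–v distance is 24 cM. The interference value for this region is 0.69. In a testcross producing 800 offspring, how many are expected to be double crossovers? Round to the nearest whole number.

Map distances give recombination frequencies of 0.120 and 0.240 for the two intervals.
With interference 0.69 (so coincidence = 0.31), expected double-crossover frequency = 0.120 × 0.240 × 0.31 = 0.00893.
Expected number = 0.00893 × 800 = 7.14 ≈ 7.

7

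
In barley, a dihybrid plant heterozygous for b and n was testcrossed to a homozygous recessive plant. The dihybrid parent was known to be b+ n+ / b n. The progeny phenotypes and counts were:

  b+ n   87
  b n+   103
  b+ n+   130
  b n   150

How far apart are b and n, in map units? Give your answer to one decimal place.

40.4 map units

The recombinant classes are b+ n and b n+: 87 + 103 = 190.
Recombination frequency = 190/470 = 0.4043 ≈ 40.4%, i.e. 40.4 map units.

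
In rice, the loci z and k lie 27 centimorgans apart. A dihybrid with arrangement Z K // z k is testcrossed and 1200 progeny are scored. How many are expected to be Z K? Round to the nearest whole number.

A map distance of 27 centimorgans corresponds to a recombination frequency of 0.270.
The F1 is Z K / z k, so Z K is a parental gamete class with expected frequency (1 − r)/2 = 0.730/2 = 0.3650.
Expected number = 0.3650 × 1200 = 438.00 ≈ 438.

438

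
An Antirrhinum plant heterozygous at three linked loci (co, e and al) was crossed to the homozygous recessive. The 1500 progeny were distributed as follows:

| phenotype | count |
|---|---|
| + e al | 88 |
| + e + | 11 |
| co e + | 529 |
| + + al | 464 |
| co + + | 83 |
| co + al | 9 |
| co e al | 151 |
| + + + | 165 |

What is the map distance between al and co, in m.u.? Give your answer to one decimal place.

The two most frequent reciprocal classes, + + al and co e +, are the parental types, so the F1 was + + al / co e +.
The two rarest classes, co + al and + e +, are the double crossovers. Comparing them with the parentals, only the co allele has switched, so co is the middle locus and the order is e – co – al.
Crossovers in the co–al interval produce the single-crossover classes + + + and co e al (165 + 151 = 316) plus the double crossovers (20).
RF(co–al) = (316 + 20) / 1500 = 336/1500 = 0.2240 → 22.4 m.u.

22.4 m.u.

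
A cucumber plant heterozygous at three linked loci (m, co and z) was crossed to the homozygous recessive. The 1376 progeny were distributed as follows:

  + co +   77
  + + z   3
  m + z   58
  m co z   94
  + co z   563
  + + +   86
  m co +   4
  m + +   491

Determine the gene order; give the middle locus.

The two most frequent reciprocal classes, m + + and + co z, are the parental types, so the F1 was m + + / + co z.
The two rarest classes, m co + and + + z, are the double crossovers. Comparing them with the parentals, only the co allele has switched, so co is the middle locus and the order is m – co – z.

co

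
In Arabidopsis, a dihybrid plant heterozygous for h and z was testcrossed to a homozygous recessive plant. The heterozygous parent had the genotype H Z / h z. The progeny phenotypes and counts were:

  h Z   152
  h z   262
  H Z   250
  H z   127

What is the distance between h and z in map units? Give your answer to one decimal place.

35.3 map units

The recombinant classes are H z and h Z: 127 + 152 = 279.
Recombination frequency = 279/791 = 0.3527 ≈ 35.3%, i.e. 35.3 map units.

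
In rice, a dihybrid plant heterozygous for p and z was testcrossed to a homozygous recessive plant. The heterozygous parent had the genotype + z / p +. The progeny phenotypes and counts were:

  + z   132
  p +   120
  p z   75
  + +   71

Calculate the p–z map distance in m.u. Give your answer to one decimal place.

36.7 m.u.

The recombinant classes are + + and p z: 71 + 75 = 146.
Recombination frequency = 146/398 = 0.3668 ≈ 36.7%, i.e. 36.7 m.u.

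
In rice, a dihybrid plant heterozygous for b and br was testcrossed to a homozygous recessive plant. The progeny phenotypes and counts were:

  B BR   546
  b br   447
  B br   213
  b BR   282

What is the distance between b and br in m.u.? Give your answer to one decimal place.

The two most frequent classes, B BR (546) and b br (447), are the parental types, so the F1 was B BR / b br.
The recombinant classes are B br and b BR: 213 + 282 = 495.
Recombination frequency = 495/1488 = 0.3327 ≈ 33.3%, i.e. 33.3 m.u.

33.3 m.u.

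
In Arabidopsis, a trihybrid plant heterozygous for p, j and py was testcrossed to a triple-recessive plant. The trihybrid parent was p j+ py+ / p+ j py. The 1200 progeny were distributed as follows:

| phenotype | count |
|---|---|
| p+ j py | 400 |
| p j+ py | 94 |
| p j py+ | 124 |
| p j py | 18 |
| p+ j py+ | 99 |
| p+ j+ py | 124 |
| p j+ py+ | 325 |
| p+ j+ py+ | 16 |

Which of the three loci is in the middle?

The two rarest classes, p+ j+ py+ and p j py, are the double crossovers. Comparing them with the parentals, only the p allele has switched, so p is the middle locus and the order is py – p – j.

p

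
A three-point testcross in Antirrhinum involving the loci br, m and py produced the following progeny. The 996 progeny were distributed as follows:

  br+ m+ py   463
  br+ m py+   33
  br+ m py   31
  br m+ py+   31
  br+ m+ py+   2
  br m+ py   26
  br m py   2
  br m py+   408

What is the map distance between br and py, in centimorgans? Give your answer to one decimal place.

The two most frequent reciprocal classes, br m py+ and br+ m+ py, are the parental types, so the F1 was br m py+ / br+ m+ py.
The two rarest classes, br m py and br+ m+ py+, are the double crossovers. Comparing them with the parentals, only the py allele has switched, so py is the middle locus and the order is m – py – br.
Crossovers in the py–br interval produce the single-crossover classes br+ m py+ and br m+ py (33 + 26 = 59) plus the double crossovers (4).
RF(py–br) = (59 + 4) / 996 = 63/996 = 0.0633 → 6.3 centimorgans.

6.3 centimorgans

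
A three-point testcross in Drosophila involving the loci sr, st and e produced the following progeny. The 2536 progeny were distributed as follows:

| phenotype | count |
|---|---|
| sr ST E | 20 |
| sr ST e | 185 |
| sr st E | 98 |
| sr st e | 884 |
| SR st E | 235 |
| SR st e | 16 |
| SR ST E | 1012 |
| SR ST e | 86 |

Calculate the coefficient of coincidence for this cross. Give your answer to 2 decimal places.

The two most frequent reciprocal classes, sr st e and SR ST E, are the parental types, so the F1 was sr st e / SR ST E.
The two rarest classes, SR st e and sr ST E, are the double crossovers. Comparing them with the parentals, only the sr allele has switched, so sr is the middle locus and the order is st – sr – e.
st–sr: (420 + 36)/2536 = 0.1798; sr–e: (184 + 36)/2536 = 0.0868.
Expected DCO frequency = 0.1798 × 0.0868 ≈ 0.01561; observed = 36/2536 ≈ 0.01420.
Coefficient of coincidence = 0.01420/0.01561 ≈ 0.91.

0.91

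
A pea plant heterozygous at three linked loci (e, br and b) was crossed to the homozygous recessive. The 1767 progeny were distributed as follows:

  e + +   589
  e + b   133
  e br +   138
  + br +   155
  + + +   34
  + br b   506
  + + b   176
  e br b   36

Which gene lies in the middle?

The two most frequent reciprocal classes, e + + and + br b, are the parental types, so the F1 was e + + / + br b.
The two rarest classes, + + + and e br b, are the double crossovers. Comparing them with the parentals, only the e allele has switched, so e is the middle locus and the order is br – e – b.

e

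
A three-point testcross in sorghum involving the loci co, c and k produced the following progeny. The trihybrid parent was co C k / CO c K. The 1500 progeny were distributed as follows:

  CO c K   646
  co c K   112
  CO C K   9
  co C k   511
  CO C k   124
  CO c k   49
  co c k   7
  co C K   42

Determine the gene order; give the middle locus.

c

The two rarest classes, co c k and CO C K, are the double crossovers. Comparing them with the parentals, only the c allele has switched, so c is the middle locus and the order is co – c – k.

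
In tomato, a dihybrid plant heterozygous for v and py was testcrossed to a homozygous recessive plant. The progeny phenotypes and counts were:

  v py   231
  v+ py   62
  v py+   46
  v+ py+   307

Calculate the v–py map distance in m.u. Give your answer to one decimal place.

16.7 m.u.

The two most frequent classes, v+ py+ (307) and v py (231), are the parental types, so the F1 was v+ py+ / v py.
The recombinant classes are v+ py and v py+: 62 + 46 = 108.
Recombination frequency = 108/646 = 0.1672 ≈ 16.7%, i.e. 16.7 m.u.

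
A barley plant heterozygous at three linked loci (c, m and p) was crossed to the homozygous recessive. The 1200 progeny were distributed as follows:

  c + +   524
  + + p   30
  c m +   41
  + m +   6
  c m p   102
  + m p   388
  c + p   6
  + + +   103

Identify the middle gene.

p

The two most frequent reciprocal classes, + m p and c + +, are the parental types, so the F1 was + m p / c + +.
The two rarest classes, + m + and c + p, are the double crossovers. Comparing them with the parentals, only the p allele has switched, so p is the middle locus and the order is c – p – m.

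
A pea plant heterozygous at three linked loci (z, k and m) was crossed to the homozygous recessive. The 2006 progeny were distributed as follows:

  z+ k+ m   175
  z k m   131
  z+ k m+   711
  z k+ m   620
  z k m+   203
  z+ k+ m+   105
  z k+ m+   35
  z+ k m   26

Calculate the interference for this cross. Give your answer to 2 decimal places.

0.06

The two most frequent reciprocal classes, z+ k m+ and z k+ m, are the parental types, so the F1 was z+ k m+ / z k+ m.
The two rarest classes, z+ k m and z k+ m+, are the double crossovers. Comparing them with the parentals, only the m allele has switched, so m is the middle locus and the order is k – m – z.
k–m: (236 + 61)/2006 = 0.1481; m–z: (378 + 61)/2006 = 0.2188.
Expected DCO frequency = 0.1481 × 0.2188 ≈ 0.03240; observed = 61/2006 ≈ 0.03041.
Coefficient of coincidence = 0.03041/0.03240 ≈ 0.94; interference = 1 − 0.94 = 0.06.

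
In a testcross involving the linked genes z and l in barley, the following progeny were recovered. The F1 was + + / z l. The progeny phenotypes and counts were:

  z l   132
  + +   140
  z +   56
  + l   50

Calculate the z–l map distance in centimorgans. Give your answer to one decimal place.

The recombinant classes are + l and z +: 50 + 56 = 106.
Recombination frequency = 106/378 = 0.2804 ≈ 28.0%, i.e. 28.0 centimorgans.

28.0 centimorgans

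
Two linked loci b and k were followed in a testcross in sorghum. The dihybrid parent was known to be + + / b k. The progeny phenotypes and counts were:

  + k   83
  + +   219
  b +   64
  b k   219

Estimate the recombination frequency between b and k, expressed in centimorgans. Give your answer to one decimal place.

The recombinant classes are + k and b +: 83 + 64 = 147.
Recombination frequency = 147/585 = 0.2513 ≈ 25.1%, i.e. 25.1 centimorgans.

25.1 centimorgans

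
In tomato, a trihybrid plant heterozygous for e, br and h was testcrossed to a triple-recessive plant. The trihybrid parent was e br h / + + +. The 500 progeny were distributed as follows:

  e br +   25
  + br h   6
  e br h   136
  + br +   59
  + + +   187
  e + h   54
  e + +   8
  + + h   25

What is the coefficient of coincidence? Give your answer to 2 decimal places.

0.86

The two rarest classes, + br h and e + +, are the double crossovers. Comparing them with the parentals, only the e allele has switched, so e is the middle locus and the order is h – e – br.
h–e: (50 + 14)/500 = 0.1280; e–br: (113 + 14)/500 = 0.2540.
Expected DCO frequency = 0.1280 × 0.2540 ≈ 0.03251; observed = 14/500 ≈ 0.02800.
Coefficient of coincidence = 0.02800/0.03251 ≈ 0.86.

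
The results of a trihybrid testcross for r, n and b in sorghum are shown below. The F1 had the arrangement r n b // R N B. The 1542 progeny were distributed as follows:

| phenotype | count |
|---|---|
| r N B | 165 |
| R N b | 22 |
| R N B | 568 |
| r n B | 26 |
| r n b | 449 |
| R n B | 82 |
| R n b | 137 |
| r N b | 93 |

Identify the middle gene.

b

The two rarest classes, r n B and R N b, are the double crossovers. Comparing them with the parentals, only the b allele has switched, so b is the middle locus and the order is n – b – r.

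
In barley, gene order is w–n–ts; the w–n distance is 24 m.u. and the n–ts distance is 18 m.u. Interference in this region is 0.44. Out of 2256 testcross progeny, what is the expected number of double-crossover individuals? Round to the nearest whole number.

55

Map distances give recombination frequencies of 0.240 and 0.180 for the two intervals.
With interference 0.44 (so coincidence = 0.56), expected double-crossover frequency = 0.240 × 0.180 × 0.56 = 0.02419.
Expected number = 0.02419 × 2256 = 54.58 ≈ 55.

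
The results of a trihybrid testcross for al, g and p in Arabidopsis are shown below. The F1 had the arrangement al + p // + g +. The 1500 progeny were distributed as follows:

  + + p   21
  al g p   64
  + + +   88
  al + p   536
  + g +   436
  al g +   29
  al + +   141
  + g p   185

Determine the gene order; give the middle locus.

al

The two rarest classes, + + p and al g +, are the double crossovers. Comparing them with the parentals, only the al allele has switched, so al is the middle locus and the order is p – al – g.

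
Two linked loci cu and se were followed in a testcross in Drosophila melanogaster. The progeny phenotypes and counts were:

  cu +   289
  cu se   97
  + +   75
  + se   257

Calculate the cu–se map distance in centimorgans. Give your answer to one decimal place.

24.0 centimorgans

The two most frequent classes, + se (257) and cu + (289), are the parental types, so the F1 was + se / cu +.
The recombinant classes are + + and cu se: 75 + 97 = 172.
Recombination frequency = 172/718 = 0.2396 ≈ 24.0%, i.e. 24.0 centimorgans.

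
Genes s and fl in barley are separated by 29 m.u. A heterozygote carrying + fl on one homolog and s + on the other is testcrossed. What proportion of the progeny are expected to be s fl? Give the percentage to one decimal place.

14.5%

A map distance of 29 m.u. corresponds to a recombination frequency of 0.290.
The F1 is + fl / s +, so s fl is a recombinant gamete class with expected frequency r/2 = 0.290/2 = 0.1450.
That is 0.1450 = 14.5% of the progeny.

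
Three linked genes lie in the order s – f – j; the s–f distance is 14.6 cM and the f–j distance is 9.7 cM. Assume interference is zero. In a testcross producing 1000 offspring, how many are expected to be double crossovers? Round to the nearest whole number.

Map distances give recombination frequencies of 0.146 and 0.097 for the two intervals.
With no interference, expected double-crossover frequency = 0.146 × 0.097 = 0.01416.
Expected number = 0.01416 × 1000 = 14.16 ≈ 14.

14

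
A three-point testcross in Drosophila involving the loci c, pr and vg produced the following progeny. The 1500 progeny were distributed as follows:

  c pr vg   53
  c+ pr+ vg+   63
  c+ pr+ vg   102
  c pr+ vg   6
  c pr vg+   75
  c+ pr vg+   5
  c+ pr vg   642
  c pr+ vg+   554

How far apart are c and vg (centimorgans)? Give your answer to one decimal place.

8.5 centimorgans

The two most frequent reciprocal classes, c+ pr vg and c pr+ vg+, are the parental types, so the F1 was c+ pr vg / c pr+ vg+.
The two rarest classes, c+ pr vg+ and c pr+ vg, are the double crossovers. Comparing them with the parentals, only the vg allele has switched, so vg is the middle locus and the order is pr – vg – c.
Crossovers in the vg–c interval produce the single-crossover classes c pr vg and c+ pr+ vg+ (53 + 63 = 116) plus the double crossovers (11).
RF(vg–c) = (116 + 11) / 1500 = 127/1500 = 0.0847 → 8.5 centimorgans.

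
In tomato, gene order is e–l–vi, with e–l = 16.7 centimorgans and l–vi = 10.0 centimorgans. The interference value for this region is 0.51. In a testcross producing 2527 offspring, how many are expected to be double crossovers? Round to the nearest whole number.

Map distances give recombination frequencies of 0.167 and 0.100 for the two intervals.
With interference 0.51 (so coincidence = 0.49), expected double-crossover frequency = 0.167 × 0.100 × 0.49 = 0.00818.
Expected number = 0.00818 × 2527 = 20.68 ≈ 21.

21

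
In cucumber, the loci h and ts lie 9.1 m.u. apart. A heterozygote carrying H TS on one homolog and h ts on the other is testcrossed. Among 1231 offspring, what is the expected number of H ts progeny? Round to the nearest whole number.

56

A map distance of 9.1 m.u. corresponds to a recombination frequency of 0.091.
The F1 is H TS / h ts, so H ts is a recombinant gamete class with expected frequency r/2 = 0.091/2 = 0.0455.
Expected number = 0.0455 × 1231 = 56.01 ≈ 56.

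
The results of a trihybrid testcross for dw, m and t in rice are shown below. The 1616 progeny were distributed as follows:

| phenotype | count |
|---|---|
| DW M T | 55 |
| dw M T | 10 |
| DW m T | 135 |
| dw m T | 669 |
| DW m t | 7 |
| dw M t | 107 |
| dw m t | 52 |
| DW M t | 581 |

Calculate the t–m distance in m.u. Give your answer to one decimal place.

The two most frequent reciprocal classes, dw m T and DW M t, are the parental types, so the F1 was dw m T / DW M t.
The two rarest classes, dw M T and DW m t, are the double crossovers. Comparing them with the parentals, only the m allele has switched, so m is the middle locus and the order is t – m – dw.
Crossovers in the t–m interval produce the single-crossover classes dw m t and DW M T (52 + 55 = 107) plus the double crossovers (17).
RF(t–m) = (107 + 17) / 1616 = 124/1616 = 0.0767 → 7.7 m.u.

7.7 m.u.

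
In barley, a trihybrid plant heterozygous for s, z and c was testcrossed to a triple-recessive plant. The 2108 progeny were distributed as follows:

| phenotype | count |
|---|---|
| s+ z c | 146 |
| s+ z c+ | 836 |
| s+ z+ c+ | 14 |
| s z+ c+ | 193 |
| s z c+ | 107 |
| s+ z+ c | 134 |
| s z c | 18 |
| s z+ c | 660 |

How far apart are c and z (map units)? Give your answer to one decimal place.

The two most frequent reciprocal classes, s z+ c and s+ z c+, are the parental types, so the F1 was s z+ c / s+ z c+.
The two rarest classes, s z c and s+ z+ c+, are the double crossovers. Comparing them with the parentals, only the z allele has switched, so z is the middle locus and the order is s – z – c.
Crossovers in the z–c interval produce the single-crossover classes s z+ c+ and s+ z c (193 + 146 = 339) plus the double crossovers (32).
RF(z–c) = (339 + 32) / 2108 = 371/2108 = 0.1760 → 17.6 map units.

17.6 map units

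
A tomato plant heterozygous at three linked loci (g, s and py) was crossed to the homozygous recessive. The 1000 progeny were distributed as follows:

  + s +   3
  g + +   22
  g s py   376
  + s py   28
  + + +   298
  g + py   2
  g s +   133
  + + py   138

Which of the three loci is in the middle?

The two most frequent reciprocal classes, + + + and g s py, are the parental types, so the F1 was + + + / g s py.
The two rarest classes, + s + and g + py, are the double crossovers. Comparing them with the parentals, only the s allele has switched, so s is the middle locus and the order is py – s – g.

s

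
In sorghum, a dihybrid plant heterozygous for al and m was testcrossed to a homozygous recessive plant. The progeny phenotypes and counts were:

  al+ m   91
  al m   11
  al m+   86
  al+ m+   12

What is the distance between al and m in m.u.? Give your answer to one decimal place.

11.5 m.u.

The two most frequent classes, al+ m (91) and al m+ (86), are the parental types, so the F1 was al+ m / al m+.
The recombinant classes are al+ m+ and al m: 12 + 11 = 23.
Recombination frequency = 23/200 = 0.1150 ≈ 11.5%, i.e. 11.5 m.u.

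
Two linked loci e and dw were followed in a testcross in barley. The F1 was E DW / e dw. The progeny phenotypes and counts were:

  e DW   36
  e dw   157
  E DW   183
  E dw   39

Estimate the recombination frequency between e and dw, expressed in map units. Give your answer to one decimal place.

18.1 map units

The recombinant classes are E dw and e DW: 39 + 36 = 75.
Recombination frequency = 75/415 = 0.1807 ≈ 18.1%, i.e. 18.1 map units.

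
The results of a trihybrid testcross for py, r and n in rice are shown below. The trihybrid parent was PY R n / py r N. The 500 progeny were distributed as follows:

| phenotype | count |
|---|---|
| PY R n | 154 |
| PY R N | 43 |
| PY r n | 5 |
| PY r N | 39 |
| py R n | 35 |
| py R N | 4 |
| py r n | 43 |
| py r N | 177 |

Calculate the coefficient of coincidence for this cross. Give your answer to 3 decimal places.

0.571

The two rarest classes, PY r n and py R N, are the double crossovers. Comparing them with the parentals, only the r allele has switched, so r is the middle locus and the order is n – r – py.
n–r: (86 + 9)/500 = 0.1900; r–py: (74 + 9)/500 = 0.1660.
Expected DCO frequency = 0.1900 × 0.1660 ≈ 0.03154; observed = 9/500 ≈ 0.01800.
Coefficient of coincidence = 0.01800/0.03154 ≈ 0.571.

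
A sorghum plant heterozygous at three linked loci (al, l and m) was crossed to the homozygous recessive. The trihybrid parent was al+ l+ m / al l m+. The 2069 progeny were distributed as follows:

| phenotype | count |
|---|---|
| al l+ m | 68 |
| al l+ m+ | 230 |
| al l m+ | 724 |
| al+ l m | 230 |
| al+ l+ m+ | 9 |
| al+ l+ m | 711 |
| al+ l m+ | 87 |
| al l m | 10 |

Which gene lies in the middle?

The two rarest classes, al+ l+ m+ and al l m, are the double crossovers. Comparing them with the parentals, only the m allele has switched, so m is the middle locus and the order is l – m – al.

m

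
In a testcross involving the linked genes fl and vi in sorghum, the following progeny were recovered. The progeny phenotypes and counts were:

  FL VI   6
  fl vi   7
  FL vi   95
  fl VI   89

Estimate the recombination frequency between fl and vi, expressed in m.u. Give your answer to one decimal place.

The two most frequent classes, FL vi (95) and fl VI (89), are the parental types, so the F1 was FL vi / fl VI.
The recombinant classes are FL VI and fl vi: 6 + 7 = 13.
Recombination frequency = 13/197 = 0.0660 ≈ 6.6%, i.e. 6.6 m.u.

6.6 m.u.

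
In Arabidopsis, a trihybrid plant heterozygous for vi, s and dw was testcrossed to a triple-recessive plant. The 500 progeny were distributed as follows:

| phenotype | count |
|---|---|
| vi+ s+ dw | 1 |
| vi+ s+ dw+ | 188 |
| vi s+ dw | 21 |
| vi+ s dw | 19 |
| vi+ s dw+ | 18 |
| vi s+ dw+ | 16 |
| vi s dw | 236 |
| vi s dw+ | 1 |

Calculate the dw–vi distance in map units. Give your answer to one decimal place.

The two most frequent reciprocal classes, vi s dw and vi+ s+ dw+, are the parental types, so the F1 was vi s dw / vi+ s+ dw+.
The two rarest classes, vi s dw+ and vi+ s+ dw, are the double crossovers. Comparing them with the parentals, only the dw allele has switched, so dw is the middle locus and the order is vi – dw – s.
Crossovers in the vi–dw interval produce the single-crossover classes vi+ s dw and vi s+ dw+ (19 + 16 = 35) plus the double crossovers (2).
RF(vi–dw) = (35 + 2) / 500 = 37/500 = 0.0740 → 7.4 map units.

7.4 map units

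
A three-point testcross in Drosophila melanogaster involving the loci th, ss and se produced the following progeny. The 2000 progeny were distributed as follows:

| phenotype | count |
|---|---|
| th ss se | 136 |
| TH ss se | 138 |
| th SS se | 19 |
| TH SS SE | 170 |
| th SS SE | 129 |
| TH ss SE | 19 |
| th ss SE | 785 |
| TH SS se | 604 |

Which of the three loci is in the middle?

The two most frequent reciprocal classes, TH SS se and th ss SE, are the parental types, so the F1 was TH SS se / th ss SE.
The two rarest classes, th SS se and TH ss SE, are the double crossovers. Comparing them with the parentals, only the th allele has switched, so th is the middle locus and the order is ss – th – se.

th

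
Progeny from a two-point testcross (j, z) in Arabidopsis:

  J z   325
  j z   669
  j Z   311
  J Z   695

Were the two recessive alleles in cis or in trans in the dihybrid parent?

cis

The two most frequent classes are J Z (695) and j z (669); these are the parental (non-recombinant) types.
So the F1 carried J Z on one chromosome and j z on the other — the recessive alleles are on the same chromosome (cis / coupling).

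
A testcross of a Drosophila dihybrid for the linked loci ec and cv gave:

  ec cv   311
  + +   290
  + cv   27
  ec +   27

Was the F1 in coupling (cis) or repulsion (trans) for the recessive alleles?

The two most frequent classes are + + (290) and ec cv (311); these are the parental (non-recombinant) types.
So the F1 carried + + on one chromosome and ec cv on the other — the recessive alleles are on the same chromosome (cis / coupling).

cis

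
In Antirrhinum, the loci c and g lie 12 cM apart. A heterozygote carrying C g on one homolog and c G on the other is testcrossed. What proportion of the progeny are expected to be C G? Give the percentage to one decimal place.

A map distance of 12 cM corresponds to a recombination frequency of 0.120.
The F1 is C g / c G, so C G is a recombinant gamete class with expected frequency r/2 = 0.120/2 = 0.0600.
That is 0.0600 = 6.0% of the progeny.

6.0%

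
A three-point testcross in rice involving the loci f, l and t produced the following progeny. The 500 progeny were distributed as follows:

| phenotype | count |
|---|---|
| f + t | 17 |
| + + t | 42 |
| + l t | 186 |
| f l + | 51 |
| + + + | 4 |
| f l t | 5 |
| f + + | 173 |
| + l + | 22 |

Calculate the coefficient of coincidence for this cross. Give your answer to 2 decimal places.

The two most frequent reciprocal classes, f + + and + l t, are the parental types, so the F1 was f + + / + l t.
The two rarest classes, + + + and f l t, are the double crossovers. Comparing them with the parentals, only the f allele has switched, so f is the middle locus and the order is t – f – l.
t–f: (39 + 9)/500 = 0.0960; f–l: (93 + 9)/500 = 0.2040.
Expected DCO frequency = 0.0960 × 0.2040 ≈ 0.01958; observed = 9/500 ≈ 0.01800.
Coefficient of coincidence = 0.01800/0.01958 ≈ 0.92.

0.92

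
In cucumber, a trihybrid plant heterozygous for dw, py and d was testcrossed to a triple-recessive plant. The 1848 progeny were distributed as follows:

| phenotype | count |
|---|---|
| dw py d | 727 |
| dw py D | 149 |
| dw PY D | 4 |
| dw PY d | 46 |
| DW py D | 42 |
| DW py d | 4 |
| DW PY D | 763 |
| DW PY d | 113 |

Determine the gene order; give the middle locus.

dw

The two most frequent reciprocal classes, DW PY D and dw py d, are the parental types, so the F1 was DW PY D / dw py d.
The two rarest classes, dw PY D and DW py d, are the double crossovers. Comparing them with the parentals, only the dw allele has switched, so dw is the middle locus and the order is py – dw – d.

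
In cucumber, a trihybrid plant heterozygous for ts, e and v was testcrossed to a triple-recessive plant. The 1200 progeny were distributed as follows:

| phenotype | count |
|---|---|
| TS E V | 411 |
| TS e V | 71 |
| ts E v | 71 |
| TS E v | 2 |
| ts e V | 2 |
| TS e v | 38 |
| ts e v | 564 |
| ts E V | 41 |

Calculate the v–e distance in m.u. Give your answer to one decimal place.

12.2 m.u.

The two most frequent reciprocal classes, TS E V and ts e v, are the parental types, so the F1 was TS E V / ts e v.
The two rarest classes, TS E v and ts e V, are the double crossovers. Comparing them with the parentals, only the v allele has switched, so v is the middle locus and the order is e – v – ts.
Crossovers in the e–v interval produce the single-crossover classes TS e V and ts E v (71 + 71 = 142) plus the double crossovers (4).
RF(e–v) = (142 + 4) / 1200 = 146/1200 = 0.1217 → 12.2 m.u.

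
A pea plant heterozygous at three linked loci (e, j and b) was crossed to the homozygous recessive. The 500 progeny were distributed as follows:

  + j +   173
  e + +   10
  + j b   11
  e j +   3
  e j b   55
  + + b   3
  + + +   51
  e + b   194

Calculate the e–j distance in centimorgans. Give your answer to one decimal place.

22.4 centimorgans

The two most frequent reciprocal classes, e + b and + j +, are the parental types, so the F1 was e + b / + j +.
The two rarest classes, + + b and e j +, are the double crossovers. Comparing them with the parentals, only the e allele has switched, so e is the middle locus and the order is j – e – b.
Crossovers in the j–e interval produce the single-crossover classes e j b and + + + (55 + 51 = 106) plus the double crossovers (6).
RF(j–e) = (106 + 6) / 500 = 112/500 = 0.2240 → 22.4 centimorgans.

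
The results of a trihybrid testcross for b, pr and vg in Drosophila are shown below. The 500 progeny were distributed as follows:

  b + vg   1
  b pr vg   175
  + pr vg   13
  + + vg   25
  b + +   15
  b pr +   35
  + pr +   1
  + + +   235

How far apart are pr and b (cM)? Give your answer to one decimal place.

6.0 cM

The two most frequent reciprocal classes, + + + and b pr vg, are the parental types, so the F1 was + + + / b pr vg.
The two rarest classes, + pr + and b + vg, are the double crossovers. Comparing them with the parentals, only the pr allele has switched, so pr is the middle locus and the order is b – pr – vg.
Crossovers in the b–pr interval produce the single-crossover classes b + + and + pr vg (15 + 13 = 28) plus the double crossovers (2).
RF(b–pr) = (28 + 2) / 500 = 30/500 = 0.0600 → 6.0 cM.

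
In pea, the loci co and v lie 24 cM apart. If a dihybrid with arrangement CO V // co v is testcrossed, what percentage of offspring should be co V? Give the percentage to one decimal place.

A map distance of 24 cM corresponds to a recombination frequency of 0.240.
The F1 is CO V / co v, so co V is a recombinant gamete class with expected frequency r/2 = 0.240/2 = 0.1200.
That is 0.1200 = 12.0% of the progeny.

12.0%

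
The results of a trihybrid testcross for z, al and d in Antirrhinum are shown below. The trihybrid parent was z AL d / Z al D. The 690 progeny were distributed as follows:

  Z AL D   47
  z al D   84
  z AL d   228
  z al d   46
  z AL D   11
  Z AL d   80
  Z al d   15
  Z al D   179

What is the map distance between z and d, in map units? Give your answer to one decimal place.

27.5 map units

The two rarest classes, z AL D and Z al d, are the double crossovers. Comparing them with the parentals, only the d allele has switched, so d is the middle locus and the order is al – d – z.
Crossovers in the d–z interval produce the single-crossover classes Z AL d and z al D (80 + 84 = 164) plus the double crossovers (26).
RF(d–z) = (164 + 26) / 690 = 190/690 = 0.2754 → 27.5 map units.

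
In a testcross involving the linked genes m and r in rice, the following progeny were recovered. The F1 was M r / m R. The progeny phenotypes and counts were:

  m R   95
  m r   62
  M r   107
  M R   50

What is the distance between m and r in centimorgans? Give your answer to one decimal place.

35.7 centimorgans

The recombinant classes are M R and m r: 50 + 62 = 112.
Recombination frequency = 112/314 = 0.3567 ≈ 35.7%, i.e. 35.7 centimorgans.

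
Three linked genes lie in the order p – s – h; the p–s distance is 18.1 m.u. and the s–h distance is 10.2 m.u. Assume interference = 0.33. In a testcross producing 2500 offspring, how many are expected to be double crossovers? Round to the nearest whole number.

31

Map distances give recombination frequencies of 0.181 and 0.102 for the two intervals.
With interference 0.33 (so coincidence = 0.67), expected double-crossover frequency = 0.181 × 0.102 × 0.67 = 0.01237.
Expected number = 0.01237 × 2500 = 30.92 ≈ 31.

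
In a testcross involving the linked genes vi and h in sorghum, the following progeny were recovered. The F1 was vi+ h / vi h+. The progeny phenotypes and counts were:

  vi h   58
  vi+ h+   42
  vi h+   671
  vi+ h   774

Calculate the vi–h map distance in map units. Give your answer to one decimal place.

The recombinant classes are vi+ h+ and vi h: 42 + 58 = 100.
Recombination frequency = 100/1545 = 0.0647 ≈ 6.5%, i.e. 6.5 map units.

6.5 map units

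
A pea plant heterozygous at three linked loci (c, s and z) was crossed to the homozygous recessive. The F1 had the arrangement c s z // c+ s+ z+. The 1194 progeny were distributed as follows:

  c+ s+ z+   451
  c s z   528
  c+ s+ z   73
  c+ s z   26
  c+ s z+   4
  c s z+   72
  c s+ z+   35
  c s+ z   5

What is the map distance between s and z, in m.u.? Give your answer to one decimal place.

The two rarest classes, c s+ z and c+ s z+, are the double crossovers. Comparing them with the parentals, only the s allele has switched, so s is the middle locus and the order is c – s – z.
Crossovers in the s–z interval produce the single-crossover classes c s z+ and c+ s+ z (72 + 73 = 145) plus the double crossovers (9).
RF(s–z) = (145 + 9) / 1194 = 154/1194 = 0.1290 → 12.9 m.u.

12.9 m.u.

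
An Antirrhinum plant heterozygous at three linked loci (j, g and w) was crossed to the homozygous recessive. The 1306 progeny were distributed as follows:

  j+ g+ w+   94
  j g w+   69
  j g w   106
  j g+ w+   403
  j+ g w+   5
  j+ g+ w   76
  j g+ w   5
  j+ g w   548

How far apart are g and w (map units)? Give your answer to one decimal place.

The two most frequent reciprocal classes, j g+ w+ and j+ g w, are the parental types, so the F1 was j g+ w+ / j+ g w.
The two rarest classes, j g+ w and j+ g w+, are the double crossovers. Comparing them with the parentals, only the w allele has switched, so w is the middle locus and the order is j – w – g.
Crossovers in the w–g interval produce the single-crossover classes j g w+ and j+ g+ w (69 + 76 = 145) plus the double crossovers (10).
RF(w–g) = (145 + 10) / 1306 = 155/1306 = 0.1187 → 11.9 map units.

11.9 map units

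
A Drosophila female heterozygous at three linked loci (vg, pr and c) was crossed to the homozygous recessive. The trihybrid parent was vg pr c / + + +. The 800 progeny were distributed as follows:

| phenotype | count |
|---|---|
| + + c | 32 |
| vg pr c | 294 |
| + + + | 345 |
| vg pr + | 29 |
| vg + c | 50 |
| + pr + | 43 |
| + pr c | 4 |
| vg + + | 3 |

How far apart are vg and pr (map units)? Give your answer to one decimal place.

12.5 map units

The two rarest classes, + pr c and vg + +, are the double crossovers. Comparing them with the parentals, only the vg allele has switched, so vg is the middle locus and the order is pr – vg – c.
Crossovers in the pr–vg interval produce the single-crossover classes vg + c and + pr + (50 + 43 = 93) plus the double crossovers (7).
RF(pr–vg) = (93 + 7) / 800 = 100/800 = 0.1250 → 12.5 map units.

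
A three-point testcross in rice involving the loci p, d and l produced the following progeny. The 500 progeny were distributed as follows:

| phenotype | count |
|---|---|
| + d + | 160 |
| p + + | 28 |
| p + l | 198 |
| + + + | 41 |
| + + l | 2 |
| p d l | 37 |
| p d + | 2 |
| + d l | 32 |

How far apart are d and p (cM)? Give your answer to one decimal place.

The two most frequent reciprocal classes, p + l and + d +, are the parental types, so the F1 was p + l / + d +.
The two rarest classes, + + l and p d +, are the double crossovers. Comparing them with the parentals, only the p allele has switched, so p is the middle locus and the order is l – p – d.
Crossovers in the p–d interval produce the single-crossover classes p d l and + + + (37 + 41 = 78) plus the double crossovers (4).
RF(p–d) = (78 + 4) / 500 = 82/500 = 0.1640 → 16.4 cM.

16.4 cM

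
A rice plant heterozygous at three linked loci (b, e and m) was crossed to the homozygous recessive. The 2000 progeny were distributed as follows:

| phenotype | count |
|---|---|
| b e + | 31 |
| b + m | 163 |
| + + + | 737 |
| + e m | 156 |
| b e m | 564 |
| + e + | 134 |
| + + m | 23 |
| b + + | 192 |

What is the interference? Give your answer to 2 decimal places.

0.23

The two most frequent reciprocal classes, + + + and b e m, are the parental types, so the F1 was + + + / b e m.
The two rarest classes, + + m and b e +, are the double crossovers. Comparing them with the parentals, only the m allele has switched, so m is the middle locus and the order is b – m – e.
b–m: (348 + 54)/2000 = 0.2010; m–e: (297 + 54)/2000 = 0.1755.
Expected DCO frequency = 0.2010 × 0.1755 ≈ 0.03528; observed = 54/2000 ≈ 0.02700.
Coefficient of coincidence = 0.02700/0.03528 ≈ 0.77; interference = 1 − 0.77 = 0.23.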